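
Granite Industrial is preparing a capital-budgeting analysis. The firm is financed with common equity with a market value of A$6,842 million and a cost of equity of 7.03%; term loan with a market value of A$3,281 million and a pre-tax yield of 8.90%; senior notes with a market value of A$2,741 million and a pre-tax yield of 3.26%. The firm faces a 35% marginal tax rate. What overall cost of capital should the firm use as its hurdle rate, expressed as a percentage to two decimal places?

5.67%

Total capital V = 6842 + 3281 + 2741 = 12864.
Equity: weight = 6842/12864 = 0.5319; cost = 7.03%.
Term loan: weight = 3281/12864 = 0.2551; after-tax cost = 8.9% × (1 − 35%) = 5.7850%.
Senior notes: weight = 2741/12864 = 0.2131; after-tax cost = 3.26% × (1 − 35%) = 2.1190%.
WACC = 0.5319 × 7.0300% + 0.2551 × 5.7850% + 0.2131 × 2.1190% = 5.6660%.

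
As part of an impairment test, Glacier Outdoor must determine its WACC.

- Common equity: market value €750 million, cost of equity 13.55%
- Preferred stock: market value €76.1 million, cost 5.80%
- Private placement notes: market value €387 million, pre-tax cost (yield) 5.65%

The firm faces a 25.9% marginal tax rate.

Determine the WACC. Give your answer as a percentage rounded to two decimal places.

10.08%

Total capital V = 750 + 76.1 + 387 = 1213.1.
Equity: weight = 750/1213.1 = 0.6183; cost = 13.55%.
Preferred: weight = 76.1/1213.1 = 0.0627; cost = 5.8%.
Private placement notes: weight = 387/1213.1 = 0.3190; after-tax cost = 5.65% × (1 − 25.9%) = 4.1867%.
WACC = 0.6183 × 13.5500% + 0.0627 × 5.8000% + 0.3190 × 4.1867% = 10.0768%.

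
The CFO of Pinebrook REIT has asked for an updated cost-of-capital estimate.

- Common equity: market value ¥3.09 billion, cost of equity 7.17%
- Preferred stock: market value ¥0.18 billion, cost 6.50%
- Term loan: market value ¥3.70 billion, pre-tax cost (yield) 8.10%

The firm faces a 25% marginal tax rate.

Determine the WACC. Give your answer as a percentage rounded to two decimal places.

6.57%

Total capital V = 3.09 + 0.18 + 3.7 = 6.97.
Equity: weight = 3.09/6.97 = 0.4433; cost = 7.17%.
Preferred: weight = 0.18/6.97 = 0.0258; cost = 6.5%.
Term loan: weight = 3.7/6.97 = 0.5308; after-tax cost = 8.1% × (1 − 25%) = 6.0750%.
WACC = 0.4433 × 7.1700% + 0.0258 × 6.5000% + 0.5308 × 6.0750% = 6.5714%.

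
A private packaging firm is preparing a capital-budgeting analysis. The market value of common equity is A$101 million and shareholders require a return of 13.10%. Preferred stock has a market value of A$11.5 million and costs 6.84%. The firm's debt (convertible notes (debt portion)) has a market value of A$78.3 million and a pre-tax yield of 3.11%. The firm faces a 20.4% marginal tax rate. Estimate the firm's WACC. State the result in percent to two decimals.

Total capital V = 101 + 11.5 + 78.3 = 190.8.
Equity: weight = 101/190.8 = 0.5294; cost = 13.1%.
Preferred: weight = 11.5/190.8 = 0.0603; cost = 6.84%.
Convertible notes (debt portion): weight = 78.3/190.8 = 0.4104; after-tax cost = 3.11% × (1 − 20.4%) = 2.4756%.
WACC = 0.5294 × 13.1000% + 0.0603 × 6.8400% + 0.4104 × 2.4756% = 8.3627%.

8.36%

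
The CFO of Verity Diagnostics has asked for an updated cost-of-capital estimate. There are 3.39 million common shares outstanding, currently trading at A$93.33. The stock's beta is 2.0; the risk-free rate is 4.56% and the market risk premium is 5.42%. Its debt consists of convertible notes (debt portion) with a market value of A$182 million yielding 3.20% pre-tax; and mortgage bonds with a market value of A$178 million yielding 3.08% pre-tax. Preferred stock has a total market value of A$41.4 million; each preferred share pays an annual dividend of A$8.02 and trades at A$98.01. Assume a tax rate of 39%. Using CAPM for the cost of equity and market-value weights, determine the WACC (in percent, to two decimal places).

Cost of equity via CAPM: Re = 4.56% + 2.0 × 5.42% = 15.4000%.
Cost of preferred: Rp = 8.02 / 98.01 = 8.1828%.
Market value of equity E = 93.33 × 3.39m = 316.3887m.
Total capital V = 316.3887 + 41.4 + 182 + 178 = 717.7887.
Equity: weight = 316.3887/717.7887 = 0.4408; cost = 15.4%.
Preferred: weight = 41.4/717.7887 = 0.0577; cost = 8.1828%.
Convertible notes (debt portion): weight = 182/717.7887 = 0.2536; after-tax cost = 3.2% × (1 − 39%) = 1.9520%.
Mortgage bonds: weight = 178/717.7887 = 0.2480; after-tax cost = 3.08% × (1 − 39%) = 1.8788%.
WACC = 0.4408 × 15.4000% + 0.0577 × 8.1828% + 0.2536 × 1.9520% + 0.2480 × 1.8788% = 8.2209%.

8.22%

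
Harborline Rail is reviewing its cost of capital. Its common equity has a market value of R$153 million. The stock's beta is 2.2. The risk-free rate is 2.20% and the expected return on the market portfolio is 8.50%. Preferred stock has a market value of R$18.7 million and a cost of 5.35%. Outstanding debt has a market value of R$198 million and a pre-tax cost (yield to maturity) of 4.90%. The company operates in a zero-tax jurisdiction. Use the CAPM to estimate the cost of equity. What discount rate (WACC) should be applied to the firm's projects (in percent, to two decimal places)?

9.54%

Market risk premium = 8.5% − 2.2% = 6.3%.
Cost of equity via CAPM: Re = 2.2% + 2.2 × 6.3% = 16.0600%.
Total capital V = 153 + 18.7 + 198 = 369.7.
Equity: weight = 153/369.7 = 0.4138; cost = 16.06%.
Preferred: weight = 18.7/369.7 = 0.0506; cost = 5.35%.
Debt: weight = 198/369.7 = 0.5356; after-tax cost = 4.9% × (1 − 0%) = 4.9000%.
WACC = 0.4138 × 16.0600% + 0.0506 × 5.3500% + 0.5356 × 4.9000% = 9.5413%.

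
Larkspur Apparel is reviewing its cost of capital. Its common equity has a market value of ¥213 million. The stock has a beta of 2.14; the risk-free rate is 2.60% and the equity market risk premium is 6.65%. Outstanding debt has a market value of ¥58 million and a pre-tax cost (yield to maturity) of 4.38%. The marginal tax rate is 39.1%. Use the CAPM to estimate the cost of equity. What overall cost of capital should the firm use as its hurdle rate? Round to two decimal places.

Cost of equity via CAPM: Re = 2.6% + 2.14 × 6.65% = 16.8310%.
Total capital V = 213 + 58 = 271.
Equity: weight = 213/271 = 0.7860; cost = 16.831%.
Debt: weight = 58/271 = 0.2140; after-tax cost = 4.38% × (1 − 39.1%) = 2.6674%.
WACC = 0.7860 × 16.8310% + 0.2140 × 2.6674% = 13.7997%.

13.80%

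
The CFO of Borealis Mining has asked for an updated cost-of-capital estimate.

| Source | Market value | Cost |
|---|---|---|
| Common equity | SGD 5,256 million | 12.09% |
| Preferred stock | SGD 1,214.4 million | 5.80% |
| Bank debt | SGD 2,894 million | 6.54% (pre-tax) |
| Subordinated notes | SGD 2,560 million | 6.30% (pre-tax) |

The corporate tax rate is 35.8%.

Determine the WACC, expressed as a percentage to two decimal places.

7.81%

Total capital V = 5256 + 1214.4 + 2894 + 2560 = 11924.4.
Equity: weight = 5256/11924.4 = 0.4408; cost = 12.09%.
Preferred: weight = 1214.4/11924.4 = 0.1018; cost = 5.8%.
Bank debt: weight = 2894/11924.4 = 0.2427; after-tax cost = 6.54% × (1 − 35.8%) = 4.1987%.
Subordinated notes: weight = 2560/11924.4 = 0.2147; after-tax cost = 6.3% × (1 − 35.8%) = 4.0446%.
WACC = 0.4408 × 12.0900% + 0.1018 × 5.8000% + 0.2427 × 4.1987% + 0.2147 × 4.0446% = 7.8070%.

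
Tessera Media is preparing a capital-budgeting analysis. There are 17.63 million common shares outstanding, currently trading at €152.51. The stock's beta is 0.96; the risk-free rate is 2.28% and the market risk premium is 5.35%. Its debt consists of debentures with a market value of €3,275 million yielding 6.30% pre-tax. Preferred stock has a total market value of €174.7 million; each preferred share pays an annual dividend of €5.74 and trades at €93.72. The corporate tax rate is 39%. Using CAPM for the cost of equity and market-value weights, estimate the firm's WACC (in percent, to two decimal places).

Cost of equity via CAPM: Re = 2.28% + 0.96 × 5.35% = 7.4160%.
Cost of preferred: Rp = 5.74 / 93.72 = 6.1246%.
Market value of equity E = 152.51 × 17.63m = 2688.7513m.
Total capital V = 2688.7513 + 174.7 + 3275 = 6138.4513.
Equity: weight = 2688.7513/6138.4513 = 0.4380; cost = 7.416%.
Preferred: weight = 174.7/6138.4513 = 0.0285; cost = 6.1246%.
Debentures: weight = 3275/6138.4513 = 0.5335; after-tax cost = 6.3% × (1 − 39%) = 3.8430%.
WACC = 0.4380 × 7.4160% + 0.0285 × 6.1246% + 0.5335 × 3.8430% = 5.4730%.

5.47%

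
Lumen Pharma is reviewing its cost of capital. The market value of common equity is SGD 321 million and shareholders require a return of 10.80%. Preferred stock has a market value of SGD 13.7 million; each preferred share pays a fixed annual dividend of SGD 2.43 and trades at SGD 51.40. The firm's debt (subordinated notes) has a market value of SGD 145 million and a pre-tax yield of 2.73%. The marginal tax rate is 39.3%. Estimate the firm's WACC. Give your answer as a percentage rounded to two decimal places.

Cost of preferred: Rp = 2.43 / 51.4 = 4.7276%.
Total capital V = 321 + 13.7 + 145 = 479.7.
Equity: weight = 321/479.7 = 0.6692; cost = 10.8%.
Preferred: weight = 13.7/479.7 = 0.0286; cost = 4.7276%.
Subordinated notes: weight = 145/479.7 = 0.3023; after-tax cost = 2.73% × (1 − 39.3%) = 1.6571%.
WACC = 0.6692 × 10.8000% + 0.0286 × 4.7276% + 0.3023 × 1.6571% = 7.8629%.

7.86%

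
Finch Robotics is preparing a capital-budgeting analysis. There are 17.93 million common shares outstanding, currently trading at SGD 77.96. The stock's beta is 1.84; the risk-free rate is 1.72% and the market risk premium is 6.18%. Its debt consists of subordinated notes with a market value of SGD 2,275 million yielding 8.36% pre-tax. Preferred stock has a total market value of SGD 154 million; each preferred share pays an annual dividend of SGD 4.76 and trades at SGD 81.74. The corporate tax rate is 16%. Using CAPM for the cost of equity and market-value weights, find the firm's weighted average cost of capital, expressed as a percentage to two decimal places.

Cost of equity via CAPM: Re = 1.72% + 1.84 × 6.18% = 13.0912%.
Cost of preferred: Rp = 4.76 / 81.74 = 5.8233%.
Market value of equity E = 77.96 × 17.93m = 1397.8228m.
Total capital V = 1397.8228 + 154 + 2275 = 3826.8228.
Equity: weight = 1397.8228/3826.8228 = 0.3653; cost = 13.0912%.
Preferred: weight = 154/3826.8228 = 0.0402; cost = 5.8233%.
Subordinated notes: weight = 2275/3826.8228 = 0.5945; after-tax cost = 8.36% × (1 − 16%) = 7.0224%.
WACC = 0.3653 × 13.0912% + 0.0402 × 5.8233% + 0.5945 × 7.0224% = 9.1909%.

9.19%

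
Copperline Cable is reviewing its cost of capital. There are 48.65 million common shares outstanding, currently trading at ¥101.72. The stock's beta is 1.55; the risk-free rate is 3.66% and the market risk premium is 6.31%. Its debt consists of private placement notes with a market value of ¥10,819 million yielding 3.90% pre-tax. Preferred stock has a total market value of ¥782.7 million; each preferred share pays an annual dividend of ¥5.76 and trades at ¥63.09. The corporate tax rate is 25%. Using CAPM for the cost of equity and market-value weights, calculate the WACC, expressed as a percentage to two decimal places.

6.36%

Cost of equity via CAPM: Re = 3.66% + 1.55 × 6.31% = 13.4405%.
Cost of preferred: Rp = 5.76 / 63.09 = 9.1298%.
Market value of equity E = 101.72 × 48.65m = 4948.678m.
Total capital V = 4948.678 + 782.7 + 10819 = 16550.378.
Equity: weight = 4948.678/16550.378 = 0.2990; cost = 13.4405%.
Preferred: weight = 782.7/16550.378 = 0.0473; cost = 9.1298%.
Private placement notes: weight = 10819/16550.378 = 0.6537; after-tax cost = 3.9% × (1 − 25%) = 2.9250%.
WACC = 0.2990 × 13.4405% + 0.0473 × 9.1298% + 0.6537 × 2.9250% = 6.3626%.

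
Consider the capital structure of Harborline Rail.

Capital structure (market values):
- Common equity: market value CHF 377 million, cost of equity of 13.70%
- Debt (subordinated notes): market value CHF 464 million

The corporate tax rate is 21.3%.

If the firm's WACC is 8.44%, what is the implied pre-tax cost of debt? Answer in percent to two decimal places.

Total capital V = 377 + 464 = 841.
Equity weight = 377/841 = 0.4483.
Subordinated notes weight = 464/841 = 0.5517.
Equity contribution = 0.4483 × 13.7% = 6.1414%.
Remaining for debt = 8.44% − 6.1414% = 2.2986%.
Rd × (1 − 21.3%) × 0.5517 = 2.2986%  ⇒  Rd = 5.2938%.

5.29%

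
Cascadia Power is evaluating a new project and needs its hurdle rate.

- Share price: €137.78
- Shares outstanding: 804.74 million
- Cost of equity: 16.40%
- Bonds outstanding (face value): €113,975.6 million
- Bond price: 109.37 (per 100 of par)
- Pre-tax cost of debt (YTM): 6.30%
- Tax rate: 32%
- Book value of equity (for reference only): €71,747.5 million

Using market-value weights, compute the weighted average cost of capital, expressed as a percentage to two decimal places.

Market value of equity E = 137.78 × 804.74m = 110877.0772m. Market value of debt D = 113975.6m × 109.37/100 = 124655.11372m.
Total capital V = 110877.0772 + 124655.11372 = 235532.19092.
Equity: weight = 110877.0772/235532.19092 = 0.4708; cost = 16.4%.
Bonds outstanding: weight = 124655.11372/235532.19092 = 0.5292; after-tax cost = 6.3% × (1 − 32%) = 4.2840%.
WACC = 0.4708 × 16.4000% + 0.5292 × 4.2840% = 9.9876%.

9.99%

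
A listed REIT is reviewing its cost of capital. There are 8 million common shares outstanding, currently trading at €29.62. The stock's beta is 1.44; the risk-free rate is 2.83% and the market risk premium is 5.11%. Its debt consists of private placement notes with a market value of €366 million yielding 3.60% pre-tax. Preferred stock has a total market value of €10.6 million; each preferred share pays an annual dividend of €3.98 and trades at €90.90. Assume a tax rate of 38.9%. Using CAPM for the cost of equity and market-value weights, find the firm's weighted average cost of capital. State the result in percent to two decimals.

5.32%

Cost of equity via CAPM: Re = 2.83% + 1.44 × 5.11% = 10.1884%.
Cost of preferred: Rp = 3.98 / 90.9 = 4.3784%.
Market value of equity E = 29.62 × 8m = 236.96m.
Total capital V = 236.96 + 10.6 + 366 = 613.56.
Equity: weight = 236.96/613.56 = 0.3862; cost = 10.1884%.
Preferred: weight = 10.6/613.56 = 0.0173; cost = 4.3784%.
Private placement notes: weight = 366/613.56 = 0.5965; after-tax cost = 3.6% × (1 − 38.9%) = 2.1996%.
WACC = 0.3862 × 10.1884% + 0.0173 × 4.3784% + 0.5965 × 2.1996% = 5.3226%.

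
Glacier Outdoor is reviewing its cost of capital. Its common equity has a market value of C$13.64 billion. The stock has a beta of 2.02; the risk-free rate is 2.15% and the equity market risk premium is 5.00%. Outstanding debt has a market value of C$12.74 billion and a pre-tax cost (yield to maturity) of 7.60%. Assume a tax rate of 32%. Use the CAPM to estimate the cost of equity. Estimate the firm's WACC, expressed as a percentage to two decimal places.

Cost of equity via CAPM: Re = 2.15% + 2.02 × 5.0% = 12.2500%.
Total capital V = 13.64 + 12.74 = 26.38.
Equity: weight = 13.64/26.38 = 0.5171; cost = 12.25%.
Debt: weight = 12.74/26.38 = 0.4829; after-tax cost = 7.6% × (1 − 32%) = 5.1680%.
WACC = 0.5171 × 12.2500% + 0.4829 × 5.1680% = 8.8298%.

8.83%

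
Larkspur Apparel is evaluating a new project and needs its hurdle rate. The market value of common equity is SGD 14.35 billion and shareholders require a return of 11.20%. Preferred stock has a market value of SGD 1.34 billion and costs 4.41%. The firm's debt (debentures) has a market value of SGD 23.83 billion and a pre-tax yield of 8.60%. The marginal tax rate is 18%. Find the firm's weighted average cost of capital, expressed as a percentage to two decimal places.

Total capital V = 14.35 + 1.34 + 23.83 = 39.52.
Equity: weight = 14.35/39.52 = 0.3631; cost = 11.2%.
Preferred: weight = 1.34/39.52 = 0.0339; cost = 4.41%.
Debentures: weight = 23.83/39.52 = 0.6030; after-tax cost = 8.6% × (1 − 18%) = 7.0520%.
WACC = 0.3631 × 11.2000% + 0.0339 × 4.4100% + 0.6030 × 7.0520% = 8.4686%.

8.47%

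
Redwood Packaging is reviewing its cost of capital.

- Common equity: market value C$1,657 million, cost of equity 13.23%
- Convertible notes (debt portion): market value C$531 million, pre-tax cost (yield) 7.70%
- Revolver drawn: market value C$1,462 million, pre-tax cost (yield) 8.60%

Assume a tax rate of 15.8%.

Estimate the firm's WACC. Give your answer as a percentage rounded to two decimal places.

Total capital V = 1657 + 531 + 1462 = 3650.
Equity: weight = 1657/3650 = 0.4540; cost = 13.23%.
Convertible notes (debt portion): weight = 531/3650 = 0.1455; after-tax cost = 7.7% × (1 − 15.8%) = 6.4834%.
Revolver drawn: weight = 1462/3650 = 0.4005; after-tax cost = 8.6% × (1 − 15.8%) = 7.2412%.
WACC = 0.4540 × 13.2300% + 0.1455 × 6.4834% + 0.4005 × 7.2412% = 9.8497%.

9.85%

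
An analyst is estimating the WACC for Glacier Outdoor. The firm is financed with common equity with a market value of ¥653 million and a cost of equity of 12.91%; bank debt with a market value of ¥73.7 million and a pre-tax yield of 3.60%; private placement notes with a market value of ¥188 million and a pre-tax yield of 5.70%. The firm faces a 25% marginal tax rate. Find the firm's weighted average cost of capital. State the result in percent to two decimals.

10.31%

Total capital V = 653 + 73.7 + 188 = 914.7.
Equity: weight = 653/914.7 = 0.7139; cost = 12.91%.
Bank debt: weight = 73.7/914.7 = 0.0806; after-tax cost = 3.6% × (1 − 25%) = 2.7000%.
Private placement notes: weight = 188/914.7 = 0.2055; after-tax cost = 5.7% × (1 − 25%) = 4.2750%.
WACC = 0.7139 × 12.9100% + 0.0806 × 2.7000% + 0.2055 × 4.2750% = 10.3126%.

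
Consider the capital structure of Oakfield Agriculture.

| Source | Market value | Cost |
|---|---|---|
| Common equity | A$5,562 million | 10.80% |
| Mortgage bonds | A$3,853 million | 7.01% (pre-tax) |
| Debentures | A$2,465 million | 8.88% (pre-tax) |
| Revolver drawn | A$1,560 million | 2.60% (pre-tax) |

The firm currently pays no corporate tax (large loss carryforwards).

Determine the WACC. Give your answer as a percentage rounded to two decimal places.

Total capital V = 5562 + 3853 + 2465 + 1560 = 13440.
Equity: weight = 5562/13440 = 0.4138; cost = 10.8%.
Mortgage bonds: weight = 3853/13440 = 0.2867; after-tax cost = 7.01% × (1 − 0%) = 7.0100%.
Debentures: weight = 2465/13440 = 0.1834; after-tax cost = 8.88% × (1 − 0%) = 8.8800%.
Revolver drawn: weight = 1560/13440 = 0.1161; after-tax cost = 2.6% × (1 − 0%) = 2.6000%.
WACC = 0.4138 × 10.8000% + 0.2867 × 7.0100% + 0.1834 × 8.8800% + 0.1161 × 2.6000% = 8.4095%.

8.41%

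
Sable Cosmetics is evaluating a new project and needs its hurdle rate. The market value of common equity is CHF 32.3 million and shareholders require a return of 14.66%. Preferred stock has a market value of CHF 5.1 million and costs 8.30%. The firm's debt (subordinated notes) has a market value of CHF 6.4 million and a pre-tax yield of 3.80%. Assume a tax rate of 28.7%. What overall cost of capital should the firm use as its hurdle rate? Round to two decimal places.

Total capital V = 32.3 + 5.1 + 6.4 = 43.8.
Equity: weight = 32.3/43.8 = 0.7374; cost = 14.66%.
Preferred: weight = 5.1/43.8 = 0.1164; cost = 8.3%.
Subordinated notes: weight = 6.4/43.8 = 0.1461; after-tax cost = 3.8% × (1 − 28.7%) = 2.7094%.
WACC = 0.7374 × 14.6600% + 0.1164 × 8.3000% + 0.1461 × 2.7094% = 12.1732%.

12.17%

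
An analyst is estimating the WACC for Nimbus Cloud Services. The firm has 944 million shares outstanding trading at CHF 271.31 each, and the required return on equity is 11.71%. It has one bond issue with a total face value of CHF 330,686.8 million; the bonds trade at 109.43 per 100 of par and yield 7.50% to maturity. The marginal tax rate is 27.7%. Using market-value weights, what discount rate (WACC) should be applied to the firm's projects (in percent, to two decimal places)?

Market value of equity E = 271.31 × 944m = 256116.64m. Market value of debt D = 330686.8m × 109.43/100 = 361870.56524m.
Total capital V = 256116.64 + 361870.56524 = 617987.20524.
Equity: weight = 256116.64/617987.20524 = 0.4144; cost = 11.71%.
Bonds outstanding: weight = 361870.56524/617987.20524 = 0.5856; after-tax cost = 7.5% × (1 − 27.7%) = 5.4225%.
WACC = 0.4144 × 11.7100% + 0.5856 × 5.4225% = 8.0283%.

8.03%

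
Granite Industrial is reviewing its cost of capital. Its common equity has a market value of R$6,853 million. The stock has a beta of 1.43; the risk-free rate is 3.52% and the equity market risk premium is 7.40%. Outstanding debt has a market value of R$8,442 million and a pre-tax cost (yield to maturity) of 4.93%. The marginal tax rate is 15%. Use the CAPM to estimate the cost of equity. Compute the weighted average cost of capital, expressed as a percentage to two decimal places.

Cost of equity via CAPM: Re = 3.52% + 1.43 × 7.4% = 14.1020%.
Total capital V = 6853 + 8442 = 15295.
Equity: weight = 6853/15295 = 0.4481; cost = 14.102%.
Debt: weight = 8442/15295 = 0.5519; after-tax cost = 4.93% × (1 − 15%) = 4.1905%.
WACC = 0.4481 × 14.1020% + 0.5519 × 4.1905% = 8.6314%.

8.63%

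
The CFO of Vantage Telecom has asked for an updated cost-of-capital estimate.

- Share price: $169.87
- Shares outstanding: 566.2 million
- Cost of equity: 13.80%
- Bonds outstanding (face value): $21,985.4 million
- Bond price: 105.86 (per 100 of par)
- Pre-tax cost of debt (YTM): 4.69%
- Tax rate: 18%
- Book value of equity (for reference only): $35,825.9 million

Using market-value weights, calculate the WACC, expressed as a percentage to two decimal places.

11.86%

Market value of equity E = 169.87 × 566.2m = 96180.394m. Market value of debt D = 21985.4m × 105.86/100 = 23273.74444m.
Total capital V = 96180.394 + 23273.74444 = 119454.13844.
Equity: weight = 96180.394/119454.13844 = 0.8052; cost = 13.8%.
Bonds outstanding: weight = 23273.74444/119454.13844 = 0.1948; after-tax cost = 4.69% × (1 − 18%) = 3.8458%.
WACC = 0.8052 × 13.8000% + 0.1948 × 3.8458% = 11.8606%.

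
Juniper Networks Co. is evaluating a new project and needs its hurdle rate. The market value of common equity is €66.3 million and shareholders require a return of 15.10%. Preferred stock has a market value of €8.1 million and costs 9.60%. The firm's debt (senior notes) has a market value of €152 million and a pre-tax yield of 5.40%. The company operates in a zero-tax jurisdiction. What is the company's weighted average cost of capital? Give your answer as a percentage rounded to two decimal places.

8.39%

Total capital V = 66.3 + 8.1 + 152 = 226.4.
Equity: weight = 66.3/226.4 = 0.2928; cost = 15.1%.
Preferred: weight = 8.1/226.4 = 0.0358; cost = 9.6%.
Senior notes: weight = 152/226.4 = 0.6714; after-tax cost = 5.4% × (1 − 0%) = 5.4000%.
WACC = 0.2928 × 15.1000% + 0.0358 × 9.6000% + 0.6714 × 5.4000% = 8.3909%.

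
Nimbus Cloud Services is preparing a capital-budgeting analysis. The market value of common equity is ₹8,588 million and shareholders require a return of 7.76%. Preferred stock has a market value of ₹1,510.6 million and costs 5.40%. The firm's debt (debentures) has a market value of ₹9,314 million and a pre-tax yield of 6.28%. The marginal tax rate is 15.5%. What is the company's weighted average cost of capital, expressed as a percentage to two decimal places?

6.40%

Total capital V = 8588 + 1510.6 + 9314 = 19412.6.
Equity: weight = 8588/19412.6 = 0.4424; cost = 7.76%.
Preferred: weight = 1510.6/19412.6 = 0.0778; cost = 5.4%.
Debentures: weight = 9314/19412.6 = 0.4798; after-tax cost = 6.28% × (1 − 15.5%) = 5.3066%.
WACC = 0.4424 × 7.7600% + 0.0778 × 5.4000% + 0.4798 × 5.3066% = 6.3992%.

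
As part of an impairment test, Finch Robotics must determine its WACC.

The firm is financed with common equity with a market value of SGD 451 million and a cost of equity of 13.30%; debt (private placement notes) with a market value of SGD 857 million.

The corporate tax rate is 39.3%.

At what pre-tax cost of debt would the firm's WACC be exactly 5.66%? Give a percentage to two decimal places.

Total capital V = 451 + 857 = 1308.
Equity weight = 451/1308 = 0.3448.
Private placement notes weight = 857/1308 = 0.6552.
Equity contribution = 0.3448 × 13.3% = 4.5859%.
Remaining for debt = 5.66% − 4.5859% = 1.0741%.
Rd × (1 − 39.3%) × 0.6552 = 1.0741%  ⇒  Rd = 2.7009%.

2.70%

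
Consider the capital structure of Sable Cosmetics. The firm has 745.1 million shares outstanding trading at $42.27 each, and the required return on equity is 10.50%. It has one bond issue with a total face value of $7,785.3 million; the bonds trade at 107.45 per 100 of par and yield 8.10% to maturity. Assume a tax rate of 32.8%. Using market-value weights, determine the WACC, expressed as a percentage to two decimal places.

9.44%

Market value of equity E = 42.27 × 745.1m = 31495.377m. Market value of debt D = 7785.3m × 107.45/100 = 8365.30485m.
Total capital V = 31495.377 + 8365.30485 = 39860.68185.
Equity: weight = 31495.377/39860.68185 = 0.7901; cost = 10.5%.
Bonds outstanding: weight = 8365.30485/39860.68185 = 0.2099; after-tax cost = 8.1% × (1 − 32.8%) = 5.4432%.
WACC = 0.7901 × 10.5000% + 0.2099 × 5.4432% = 9.4388%.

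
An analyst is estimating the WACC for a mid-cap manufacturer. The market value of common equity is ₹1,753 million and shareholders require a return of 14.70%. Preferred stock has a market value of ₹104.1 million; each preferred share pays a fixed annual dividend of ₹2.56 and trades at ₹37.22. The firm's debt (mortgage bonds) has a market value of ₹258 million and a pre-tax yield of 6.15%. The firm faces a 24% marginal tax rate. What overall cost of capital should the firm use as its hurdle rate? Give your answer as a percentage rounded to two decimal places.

13.09%

Cost of preferred: Rp = 2.56 / 37.22 = 6.8780%.
Total capital V = 1753 + 104.1 + 258 = 2115.1.
Equity: weight = 1753/2115.1 = 0.8288; cost = 14.7%.
Preferred: weight = 104.1/2115.1 = 0.0492; cost = 6.878%.
Mortgage bonds: weight = 258/2115.1 = 0.1220; after-tax cost = 6.15% × (1 − 24%) = 4.6740%.
WACC = 0.8288 × 14.7000% + 0.0492 × 6.8780% + 0.1220 × 4.6740% = 13.0920%.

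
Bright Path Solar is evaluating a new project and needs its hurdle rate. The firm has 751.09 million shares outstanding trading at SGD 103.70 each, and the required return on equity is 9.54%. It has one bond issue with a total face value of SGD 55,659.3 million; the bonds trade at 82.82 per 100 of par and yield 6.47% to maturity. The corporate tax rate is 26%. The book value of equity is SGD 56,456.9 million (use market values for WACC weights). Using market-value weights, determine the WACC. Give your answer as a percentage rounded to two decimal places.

7.77%

Market value of equity E = 103.7 × 751.09m = 77888.033m. Market value of debt D = 55659.3m × 82.82/100 = 46097.03226m.
Total capital V = 77888.033 + 46097.03226 = 123985.06526.
Equity: weight = 77888.033/123985.06526 = 0.6282; cost = 9.54%.
Bonds outstanding: weight = 46097.03226/123985.06526 = 0.3718; after-tax cost = 6.47% × (1 − 26%) = 4.7878%.
WACC = 0.6282 × 9.5400% + 0.3718 × 4.7878% = 7.7732%.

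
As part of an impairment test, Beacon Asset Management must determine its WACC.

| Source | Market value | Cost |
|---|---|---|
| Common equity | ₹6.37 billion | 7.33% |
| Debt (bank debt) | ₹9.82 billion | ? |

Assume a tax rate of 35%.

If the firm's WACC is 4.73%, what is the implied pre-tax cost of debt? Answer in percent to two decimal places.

4.68%

Total capital V = 6.37 + 9.82 = 16.19.
Equity weight = 6.37/16.19 = 0.3935.
Bank debt weight = 9.82/16.19 = 0.6065.
Equity contribution = 0.3935 × 7.33% = 2.8840%.
Remaining for debt = 4.73% − 2.8840% = 1.8460%.
Rd × (1 − 35%) × 0.6065 = 1.8460%  ⇒  Rd = 4.6822%.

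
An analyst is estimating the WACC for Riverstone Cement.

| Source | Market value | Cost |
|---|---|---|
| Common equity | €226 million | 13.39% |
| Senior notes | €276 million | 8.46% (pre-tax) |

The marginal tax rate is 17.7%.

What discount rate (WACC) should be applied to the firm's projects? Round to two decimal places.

9.86%

Total capital V = 226 + 276 = 502.
Equity: weight = 226/502 = 0.4502; cost = 13.39%.
Senior notes: weight = 276/502 = 0.5498; after-tax cost = 8.46% × (1 − 17.7%) = 6.9626%.
WACC = 0.4502 × 13.3900% + 0.5498 × 6.9626% = 9.8562%.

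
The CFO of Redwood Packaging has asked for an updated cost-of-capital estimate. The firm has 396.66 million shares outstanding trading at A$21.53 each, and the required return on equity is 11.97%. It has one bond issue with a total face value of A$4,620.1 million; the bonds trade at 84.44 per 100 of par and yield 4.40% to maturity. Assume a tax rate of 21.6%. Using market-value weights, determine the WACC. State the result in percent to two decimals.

Market value of equity E = 21.53 × 396.66m = 8540.0898m. Market value of debt D = 4620.1m × 84.44/100 = 3901.21244m.
Total capital V = 8540.0898 + 3901.21244 = 12441.30224.
Equity: weight = 8540.0898/12441.30224 = 0.6864; cost = 11.97%.
Bonds outstanding: weight = 3901.21244/12441.30224 = 0.3136; after-tax cost = 4.4% × (1 − 21.6%) = 3.4496%.
WACC = 0.6864 × 11.9700% + 0.3136 × 3.4496% = 9.2983%.

9.30%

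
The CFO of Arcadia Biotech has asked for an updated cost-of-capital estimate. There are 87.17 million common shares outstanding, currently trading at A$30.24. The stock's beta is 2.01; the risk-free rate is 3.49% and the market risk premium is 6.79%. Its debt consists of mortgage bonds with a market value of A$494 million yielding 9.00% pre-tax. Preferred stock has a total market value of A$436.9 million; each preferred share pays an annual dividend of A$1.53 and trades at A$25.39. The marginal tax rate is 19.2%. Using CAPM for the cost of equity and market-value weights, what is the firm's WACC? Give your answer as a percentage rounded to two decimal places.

Cost of equity via CAPM: Re = 3.49% + 2.01 × 6.79% = 17.1379%.
Cost of preferred: Rp = 1.53 / 25.39 = 6.0260%.
Market value of equity E = 30.24 × 87.17m = 2636.0208m.
Total capital V = 2636.0208 + 436.9 + 494 = 3566.9208.
Equity: weight = 2636.0208/3566.9208 = 0.7390; cost = 17.1379%.
Preferred: weight = 436.9/3566.9208 = 0.1225; cost = 6.026%.
Mortgage bonds: weight = 494/3566.9208 = 0.1385; after-tax cost = 9% × (1 − 19.2%) = 7.2720%.
WACC = 0.7390 × 17.1379% + 0.1225 × 6.0260% + 0.1385 × 7.2720% = 14.4105%.

14.41%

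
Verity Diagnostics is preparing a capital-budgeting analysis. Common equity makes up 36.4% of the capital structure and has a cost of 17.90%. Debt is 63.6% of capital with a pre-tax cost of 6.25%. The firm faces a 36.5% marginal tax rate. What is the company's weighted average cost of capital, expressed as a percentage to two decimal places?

9.04%

After-tax cost of debt = 6.25% × (1 − 36.5%) = 3.9688%.
WACC = 0.364 × 17.9000% + 0.636 × 3.9688% = 9.0397%.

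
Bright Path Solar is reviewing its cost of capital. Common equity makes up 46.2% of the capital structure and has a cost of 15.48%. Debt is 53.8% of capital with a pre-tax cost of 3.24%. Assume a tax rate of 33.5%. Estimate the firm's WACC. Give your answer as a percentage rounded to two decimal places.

After-tax cost of debt = 3.24% × (1 − 33.5%) = 2.1546%.
WACC = 0.462 × 15.4800% + 0.538 × 2.1546% = 8.3109%.

8.31%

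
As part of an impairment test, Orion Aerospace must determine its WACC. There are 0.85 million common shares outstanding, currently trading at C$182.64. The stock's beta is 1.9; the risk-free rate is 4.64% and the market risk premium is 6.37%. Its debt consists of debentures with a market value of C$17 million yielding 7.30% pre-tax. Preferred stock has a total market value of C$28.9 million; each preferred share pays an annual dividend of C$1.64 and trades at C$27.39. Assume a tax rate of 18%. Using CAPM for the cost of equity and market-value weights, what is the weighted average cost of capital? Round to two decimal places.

Cost of equity via CAPM: Re = 4.64% + 1.9 × 6.37% = 16.7430%.
Cost of preferred: Rp = 1.64 / 27.39 = 5.9876%.
Market value of equity E = 182.64 × 0.85m = 155.244m.
Total capital V = 155.244 + 28.9 + 17 = 201.144.
Equity: weight = 155.244/201.144 = 0.7718; cost = 16.743%.
Preferred: weight = 28.9/201.144 = 0.1437; cost = 5.9876%.
Debentures: weight = 17/201.144 = 0.0845; after-tax cost = 7.3% × (1 − 18%) = 5.9860%.
WACC = 0.7718 × 16.7430% + 0.1437 × 5.9876% + 0.0845 × 5.9860% = 14.2885%.

14.29%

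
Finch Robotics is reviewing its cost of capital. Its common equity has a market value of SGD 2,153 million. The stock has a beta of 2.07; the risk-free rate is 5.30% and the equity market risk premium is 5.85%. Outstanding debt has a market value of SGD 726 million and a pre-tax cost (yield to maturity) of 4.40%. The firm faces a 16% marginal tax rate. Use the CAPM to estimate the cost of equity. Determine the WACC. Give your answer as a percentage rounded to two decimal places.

Cost of equity via CAPM: Re = 5.3% + 2.07 × 5.85% = 17.4095%.
Total capital V = 2153 + 726 = 2879.
Equity: weight = 2153/2879 = 0.7478; cost = 17.4095%.
Debt: weight = 726/2879 = 0.2522; after-tax cost = 4.4% × (1 − 16%) = 3.6960%.
WACC = 0.7478 × 17.4095% + 0.2522 × 3.6960% = 13.9514%.

13.95%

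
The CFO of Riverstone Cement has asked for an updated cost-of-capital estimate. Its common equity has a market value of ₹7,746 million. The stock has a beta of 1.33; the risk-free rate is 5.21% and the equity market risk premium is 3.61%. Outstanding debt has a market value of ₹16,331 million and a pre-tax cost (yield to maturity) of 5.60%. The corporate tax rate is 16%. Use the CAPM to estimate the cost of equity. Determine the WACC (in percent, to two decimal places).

6.41%

Cost of equity via CAPM: Re = 5.21% + 1.33 × 3.61% = 10.0113%.
Total capital V = 7746 + 16331 = 24077.
Equity: weight = 7746/24077 = 0.3217; cost = 10.0113%.
Debt: weight = 16331/24077 = 0.6783; after-tax cost = 5.6% × (1 − 16%) = 4.7040%.
WACC = 0.3217 × 10.0113% + 0.6783 × 4.7040% = 6.4115%.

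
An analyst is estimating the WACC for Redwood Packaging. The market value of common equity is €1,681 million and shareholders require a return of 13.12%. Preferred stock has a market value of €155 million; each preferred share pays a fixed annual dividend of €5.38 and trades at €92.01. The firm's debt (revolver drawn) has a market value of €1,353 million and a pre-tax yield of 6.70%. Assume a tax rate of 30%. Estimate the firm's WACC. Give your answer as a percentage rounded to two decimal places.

9.19%

Cost of preferred: Rp = 5.38 / 92.01 = 5.8472%.
Total capital V = 1681 + 155 + 1353 = 3189.
Equity: weight = 1681/3189 = 0.5271; cost = 13.12%.
Preferred: weight = 155/3189 = 0.0486; cost = 5.8472%.
Revolver drawn: weight = 1353/3189 = 0.4243; after-tax cost = 6.7% × (1 − 30%) = 4.6900%.
WACC = 0.5271 × 13.1200% + 0.0486 × 5.8472% + 0.4243 × 4.6900% = 9.1899%.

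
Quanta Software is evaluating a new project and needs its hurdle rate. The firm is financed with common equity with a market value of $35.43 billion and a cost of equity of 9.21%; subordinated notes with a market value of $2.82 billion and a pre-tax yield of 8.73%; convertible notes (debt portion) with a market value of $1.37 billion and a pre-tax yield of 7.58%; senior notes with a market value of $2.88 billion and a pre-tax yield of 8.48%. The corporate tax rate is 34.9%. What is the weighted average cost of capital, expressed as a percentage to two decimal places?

8.59%

Total capital V = 35.43 + 2.82 + 1.37 + 2.88 = 42.5.
Equity: weight = 35.43/42.5 = 0.8336; cost = 9.21%.
Subordinated notes: weight = 2.82/42.5 = 0.0664; after-tax cost = 8.73% × (1 − 34.9%) = 5.6832%.
Convertible notes (debt portion): weight = 1.37/42.5 = 0.0322; after-tax cost = 7.58% × (1 − 34.9%) = 4.9346%.
Senior notes: weight = 2.88/42.5 = 0.0678; after-tax cost = 8.48% × (1 − 34.9%) = 5.5205%.
WACC = 0.8336 × 9.2100% + 0.0664 × 5.6832% + 0.0322 × 4.9346% + 0.0678 × 5.5205% = 8.5881%.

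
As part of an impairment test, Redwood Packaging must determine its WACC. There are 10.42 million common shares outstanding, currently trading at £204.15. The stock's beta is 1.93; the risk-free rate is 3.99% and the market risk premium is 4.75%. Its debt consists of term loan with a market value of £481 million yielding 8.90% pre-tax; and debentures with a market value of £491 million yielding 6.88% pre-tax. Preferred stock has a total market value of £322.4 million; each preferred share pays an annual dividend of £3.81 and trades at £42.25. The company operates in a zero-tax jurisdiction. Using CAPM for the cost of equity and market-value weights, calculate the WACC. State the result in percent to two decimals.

Cost of equity via CAPM: Re = 3.99% + 1.93 × 4.75% = 13.1575%.
Cost of preferred: Rp = 3.81 / 42.25 = 9.0178%.
Market value of equity E = 204.15 × 10.42m = 2127.243m.
Total capital V = 2127.243 + 322.4 + 481 + 491 = 3421.643.
Equity: weight = 2127.243/3421.643 = 0.6217; cost = 13.1575%.
Preferred: weight = 322.4/3421.643 = 0.0942; cost = 9.0178%.
Term loan: weight = 481/3421.643 = 0.1406; after-tax cost = 8.9% × (1 − 0%) = 8.9000%.
Debentures: weight = 491/3421.643 = 0.1435; after-tax cost = 6.88% × (1 − 0%) = 6.8800%.
WACC = 0.6217 × 13.1575% + 0.0942 × 9.0178% + 0.1406 × 8.9000% + 0.1435 × 6.8800% = 11.2681%.

11.27%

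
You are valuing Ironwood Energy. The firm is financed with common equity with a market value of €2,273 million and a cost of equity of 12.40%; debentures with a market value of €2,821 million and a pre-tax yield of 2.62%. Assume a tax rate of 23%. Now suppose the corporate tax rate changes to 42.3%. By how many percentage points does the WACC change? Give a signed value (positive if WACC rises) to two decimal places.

-0.28 pp

Current WACC:
Total capital V = 2273 + 2821 = 5094.
Equity: weight = 2273/5094 = 0.4462; cost = 12.4%.
Debentures: weight = 2821/5094 = 0.5538; after-tax cost = 2.62% × (1 − 23%) = 2.0174%.
WACC = 0.4462 × 12.4000% + 0.5538 × 2.0174% = 6.6502%.
After the change:
Total capital V = 2273 + 2821 = 5094.
Equity: weight = 2273/5094 = 0.4462; cost = 12.4%.
Debentures: weight = 2821/5094 = 0.5538; after-tax cost = 2.62% × (1 − 42.3%) = 1.5117%.
WACC = 0.4462 × 12.4000% + 0.5538 × 1.5117% = 6.3702%.
Change in WACC = 6.3702% − 6.6502% = -0.2800 pp.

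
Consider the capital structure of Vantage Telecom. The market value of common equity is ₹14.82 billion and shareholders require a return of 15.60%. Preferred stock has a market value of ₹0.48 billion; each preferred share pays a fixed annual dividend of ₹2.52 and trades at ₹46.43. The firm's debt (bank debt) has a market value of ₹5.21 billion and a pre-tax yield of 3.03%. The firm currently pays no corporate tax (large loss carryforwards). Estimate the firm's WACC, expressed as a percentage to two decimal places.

Cost of preferred: Rp = 2.52 / 46.43 = 5.4275%.
Total capital V = 14.82 + 0.48 + 5.21 = 20.51.
Equity: weight = 14.82/20.51 = 0.7226; cost = 15.6%.
Preferred: weight = 0.48/20.51 = 0.0234; cost = 5.4275%.
Bank debt: weight = 5.21/20.51 = 0.2540; after-tax cost = 3.03% × (1 − 0%) = 3.0300%.
WACC = 0.7226 × 15.6000% + 0.0234 × 5.4275% + 0.2540 × 3.0300% = 12.1689%.

12.17%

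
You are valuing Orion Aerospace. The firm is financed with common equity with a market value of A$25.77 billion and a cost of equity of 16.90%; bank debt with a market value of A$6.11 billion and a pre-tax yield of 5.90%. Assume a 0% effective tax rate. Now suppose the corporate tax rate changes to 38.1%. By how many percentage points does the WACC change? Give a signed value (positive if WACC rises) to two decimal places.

Current WACC:
Total capital V = 25.77 + 6.11 = 31.88.
Equity: weight = 25.77/31.88 = 0.8083; cost = 16.9%.
Bank debt: weight = 6.11/31.88 = 0.1917; after-tax cost = 5.9% × (1 − 0%) = 5.9000%.
WACC = 0.8083 × 16.9000% + 0.1917 × 5.9000% = 14.7918%.
After the change:
Total capital V = 25.77 + 6.11 = 31.88.
Equity: weight = 25.77/31.88 = 0.8083; cost = 16.9%.
Bank debt: weight = 6.11/31.88 = 0.1917; after-tax cost = 5.9% × (1 − 38.1%) = 3.6521%.
WACC = 0.8083 × 16.9000% + 0.1917 × 3.6521% = 14.3610%.
Change in WACC = 14.3610% − 14.7918% = -0.4308 pp.

-0.43 pp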